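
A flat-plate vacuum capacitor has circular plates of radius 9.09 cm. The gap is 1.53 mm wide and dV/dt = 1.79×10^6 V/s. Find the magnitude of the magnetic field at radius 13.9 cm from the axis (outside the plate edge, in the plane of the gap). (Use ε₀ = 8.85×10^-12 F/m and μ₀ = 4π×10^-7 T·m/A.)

dE/dt = (dV/dt)/d = 1.170×10^9 V/(m·s); I_d = ε₀(πR²)(dE/dt) = (8.85×10^-12)(0.02596)(1.170×10^9) = 2.688×10^-4 A.
Outside the plates the loop encloses all of I_d, so B·2πr = μ₀ I_d and B = 3.87×10^-10 T.

3.87×10^-10 T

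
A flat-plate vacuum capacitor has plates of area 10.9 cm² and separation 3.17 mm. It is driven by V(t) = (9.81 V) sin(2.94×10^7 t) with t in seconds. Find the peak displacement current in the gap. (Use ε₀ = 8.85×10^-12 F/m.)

(dE/dt)_max = V₀ω/d = 9.098×10^10 V/(m·s); ω = 2.94×10^7 rad/s.
I_d,max = ε₀ A (dE/dt)_max = (8.85×10^-12)(1.09×10^-3)(9.098×10^10) = 8.78×10^-4 A.

8.78×10^-4 A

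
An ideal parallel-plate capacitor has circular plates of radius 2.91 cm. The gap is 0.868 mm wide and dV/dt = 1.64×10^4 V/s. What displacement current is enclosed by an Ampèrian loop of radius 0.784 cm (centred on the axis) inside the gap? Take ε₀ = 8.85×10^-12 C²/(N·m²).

3.23×10^-8 A

I_d = C dV/dt with C = ε₀πR²/d = 2.712×10^-11 F, so I_d = (2.712×10^-11)(1.64×10^4) = 4.448×10^-7 A.
Through an area πr² the displacement current is I_d·(πr²/πR²) = I_d (r/R)² = 3.23×10^-8 A.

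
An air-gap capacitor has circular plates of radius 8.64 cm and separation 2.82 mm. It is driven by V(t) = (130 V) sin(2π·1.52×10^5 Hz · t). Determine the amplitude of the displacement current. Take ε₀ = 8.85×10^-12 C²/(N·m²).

9.14×10^-3 A

C = ε₀A/d = (8.85×10^-12)(0.02345)/(2.82×10^-3) = 7.359×10^-11 F; ω = 2πf = 9.550×10^5 rad/s.
I_d = C dV/dt, so |I_d|_max = C V₀ ω = (7.359×10^-11)(130)(9.550×10^5) = 9.14×10^-3 A.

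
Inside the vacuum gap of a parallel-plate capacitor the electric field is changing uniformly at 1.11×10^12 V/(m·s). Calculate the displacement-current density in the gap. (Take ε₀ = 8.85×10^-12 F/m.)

9.82 A/m²

J_d = ε₀ ∂E/∂t, so J_d = 9.82 A/m².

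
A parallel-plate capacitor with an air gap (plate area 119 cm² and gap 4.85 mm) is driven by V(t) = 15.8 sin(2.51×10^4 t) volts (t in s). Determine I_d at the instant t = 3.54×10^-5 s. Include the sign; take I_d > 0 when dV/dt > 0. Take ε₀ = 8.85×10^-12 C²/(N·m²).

C = ε₀A/d = (8.85×10^-12)(0.0119)/(4.85×10^-3) = 2.171×10^-11 F. dV/dt = V₀ω·cos(ωt); at ωt = 0.88854 rad this factor is 0.6305.
I_d = C dV/dt = (2.171×10^-11)(15.8)(2.51×10^4)(0.6305) = 5.43×10^-6 A.

5.43×10^-6 A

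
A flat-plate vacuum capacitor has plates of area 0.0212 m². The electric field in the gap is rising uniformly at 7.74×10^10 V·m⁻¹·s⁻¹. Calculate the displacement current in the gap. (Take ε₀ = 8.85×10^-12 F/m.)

0.0145 A

I_d = ε₀ A (dE/dt) = (8.85×10^-12)(0.0212 m²)(7.74×10^10) = 0.0145 A.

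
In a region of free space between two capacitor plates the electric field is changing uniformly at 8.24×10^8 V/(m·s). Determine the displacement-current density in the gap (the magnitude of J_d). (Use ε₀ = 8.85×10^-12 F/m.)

J_d = ε₀ dE/dt = (8.85×10^-12)(8.24×10^8) = 7.29×10^-3 A/m².

7.29×10^-3 A/m²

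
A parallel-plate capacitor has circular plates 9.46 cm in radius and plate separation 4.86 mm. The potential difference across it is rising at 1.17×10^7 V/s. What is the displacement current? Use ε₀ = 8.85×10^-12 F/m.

5.99×10^-4 A

C = ε₀A/d = (8.85×10^-12)(0.02811)/(4.86×10^-3) = 5.119×10^-11 F.
I_d = C dV/dt = (5.119×10^-11)(1.17×10^7) = 5.99×10^-4 A.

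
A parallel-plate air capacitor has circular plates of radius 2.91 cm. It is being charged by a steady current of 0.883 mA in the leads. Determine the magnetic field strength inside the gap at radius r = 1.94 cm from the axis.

4.05×10^-9 T

No conduction current crosses the gap, so I_d there equals the 8.83×10^-4 A in the leads.
For r < R the Ampère–Maxwell law gives B(2πr) = μ₀ I_d (r²/R²), so B = μ₀ I_d r/(2πR²) = (4π×10^-7)(8.83×10^-4)(0.0194)/(2π·0.0291²) = 4.05×10^-9 T.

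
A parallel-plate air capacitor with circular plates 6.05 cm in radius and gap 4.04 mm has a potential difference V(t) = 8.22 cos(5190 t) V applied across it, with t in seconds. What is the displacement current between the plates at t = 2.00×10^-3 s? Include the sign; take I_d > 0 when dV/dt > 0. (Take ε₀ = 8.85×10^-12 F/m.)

dV/dt = (8.22)(5190)·−sin(10.38) = 3.483×10^4 V/s.
I_d = C dV/dt with C = ε₀A/d = (8.85×10^-12)(0.01150)/(4.04×10^-3) = 2.519×10^-11 F, so I_d = (2.519×10^-11)(3.483×10^4) = 8.77×10^-7 A.

8.77×10^-7 A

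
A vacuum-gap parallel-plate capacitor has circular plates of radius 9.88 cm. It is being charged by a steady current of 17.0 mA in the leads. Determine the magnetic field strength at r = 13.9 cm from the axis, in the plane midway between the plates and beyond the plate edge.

2.45×10^-8 T

By continuity the displacement current in the gap matches the conduction current: I_d = 0.0170 A.
Outside the plates the loop encloses all of I_d, so B·2πr = μ₀ I_d and B = 2.45×10^-8 T.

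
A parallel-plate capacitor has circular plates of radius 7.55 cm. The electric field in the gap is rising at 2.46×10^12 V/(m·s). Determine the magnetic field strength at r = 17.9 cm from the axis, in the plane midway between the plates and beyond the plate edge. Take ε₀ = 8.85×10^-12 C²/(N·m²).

4.36×10^-7 T

Through the whole plate area (πR² = 0.01791 m²), I_d = ε₀ πR² dE/dt = 0.3899 A.
With r > R the enclosed displacement current is the full I_d; B = μ₀ I_d / (2πr) = 4.36×10^-7 T.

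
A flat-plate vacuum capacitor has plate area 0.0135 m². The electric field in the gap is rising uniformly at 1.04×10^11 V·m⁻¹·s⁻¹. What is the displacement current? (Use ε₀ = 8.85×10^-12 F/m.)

I_d = ε₀ A (dE/dt) = (8.85×10^-12)(0.0135 m²)(1.04×10^11) = 0.0124 A.

0.0124 A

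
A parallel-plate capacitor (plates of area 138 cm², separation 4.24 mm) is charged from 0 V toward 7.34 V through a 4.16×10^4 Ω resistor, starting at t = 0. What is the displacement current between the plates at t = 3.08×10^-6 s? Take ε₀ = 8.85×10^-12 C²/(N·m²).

With C = ε₀A/d = (8.85×10^-12)(0.0138)/(4.24×10^-3) = 2.880×10^-11 F, the time constant is τ = RC = 1.198×10^-6 s, so t/τ = 2.571 and e^(−t/τ) = 0.07646.
I_d = I_cond = (V₀/R) e^(−t/τ) = (1.764×10^-4)(0.07646) = 1.35×10^-5 A.

1.35×10^-5 A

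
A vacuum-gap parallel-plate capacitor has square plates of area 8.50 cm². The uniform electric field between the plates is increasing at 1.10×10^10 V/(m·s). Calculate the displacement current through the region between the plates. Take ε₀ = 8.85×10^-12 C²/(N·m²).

I_d = ε₀ A (dE/dt) = (8.85×10^-12)(8.50×10^-4 m²)(1.10×10^10) = 8.27×10^-5 A.

8.27×10^-5 A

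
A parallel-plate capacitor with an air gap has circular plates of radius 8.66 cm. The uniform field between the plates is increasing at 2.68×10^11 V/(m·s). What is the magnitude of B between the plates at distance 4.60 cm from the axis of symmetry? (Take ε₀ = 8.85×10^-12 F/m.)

Through the whole plate area (πR² = 0.02356 m²), I_d = ε₀ πR² dE/dt = 0.05588 A.
For r < R the Ampère–Maxwell law gives B(2πr) = μ₀ I_d (r²/R²), so B = μ₀ I_d r/(2πR²) = (4π×10^-7)(0.05588)(0.0460)/(2π·0.0866²) = 6.86×10^-8 T.

6.86×10^-8 T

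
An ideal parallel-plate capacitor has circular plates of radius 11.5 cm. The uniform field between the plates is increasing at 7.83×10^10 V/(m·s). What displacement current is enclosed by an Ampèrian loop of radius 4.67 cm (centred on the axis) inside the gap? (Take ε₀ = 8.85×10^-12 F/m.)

Total displacement current: I_d = ε₀(πR²)(dE/dt) = (8.85×10^-12)(0.04155)(7.83×10^10) = 0.02879 A.
Through an area πr² the displacement current is I_d·(πr²/πR²) = I_d (r/R)² = 4.75×10^-3 A.

4.75×10^-3 A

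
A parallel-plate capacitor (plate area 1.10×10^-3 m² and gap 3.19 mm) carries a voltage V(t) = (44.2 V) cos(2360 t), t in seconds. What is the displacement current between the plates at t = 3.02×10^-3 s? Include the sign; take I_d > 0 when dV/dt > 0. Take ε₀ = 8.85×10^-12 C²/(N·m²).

-2.38×10^-7 A

dV/dt = (44.2)(2360)·−sin(7.1272) = -7.795×10^4 V/s.
I_d = C dV/dt with C = ε₀A/d = (8.85×10^-12)(1.10×10^-3)/(3.19×10^-3) = 3.052×10^-12 F, so I_d = (3.052×10^-12)(-7.795×10^4) = -2.38×10^-7 A.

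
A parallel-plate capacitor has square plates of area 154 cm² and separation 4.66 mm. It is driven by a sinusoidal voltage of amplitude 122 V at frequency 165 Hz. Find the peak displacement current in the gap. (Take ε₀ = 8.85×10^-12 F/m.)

3.70×10^-6 A

(dE/dt)_max = V₀ω/d = 2.715×10^7 V/(m·s); ω = 2πf = 1037 rad/s.
I_d,max = ε₀ A (dE/dt)_max = (8.85×10^-12)(0.0154)(2.715×10^7) = 3.70×10^-6 A.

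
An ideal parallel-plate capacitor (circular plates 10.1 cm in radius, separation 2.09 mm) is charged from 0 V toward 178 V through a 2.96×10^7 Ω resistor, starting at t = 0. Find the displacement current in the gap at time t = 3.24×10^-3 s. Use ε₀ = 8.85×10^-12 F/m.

2.68×10^-6 A

With C = ε₀A/d = (8.85×10^-12)(0.03205)/(2.09×10^-3) = 1.357×10^-10 F, the time constant is τ = RC = 4.017×10^-3 s, so t/τ = 0.8066 and e^(−t/τ) = 0.4464.
I_d = I_cond = (V₀/R) e^(−t/τ) = (6.014×10^-6)(0.4464) = 2.68×10^-6 A.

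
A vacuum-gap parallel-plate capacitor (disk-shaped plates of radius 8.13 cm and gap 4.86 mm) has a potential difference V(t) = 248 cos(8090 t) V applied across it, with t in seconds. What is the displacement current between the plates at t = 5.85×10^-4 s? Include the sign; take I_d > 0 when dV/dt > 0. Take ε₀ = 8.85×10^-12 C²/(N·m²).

7.58×10^-5 A

C = ε₀A/d = (8.85×10^-12)(0.02076)/(4.86×10^-3) = 3.780×10^-11 F. dV/dt = V₀ω·−sin(ωt); at ωt = 4.73265 rad this factor is 0.9998.
I_d = C dV/dt = (3.780×10^-11)(248)(8090)(0.9998) = 7.58×10^-5 A.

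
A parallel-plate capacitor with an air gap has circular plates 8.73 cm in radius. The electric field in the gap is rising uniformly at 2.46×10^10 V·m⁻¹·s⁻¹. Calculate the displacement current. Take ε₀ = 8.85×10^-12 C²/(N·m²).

5.21×10^-3 A

I_d = ε₀ A (dE/dt) = (8.85×10^-12)(0.02394 m²)(2.46×10^10) = 5.21×10^-3 A.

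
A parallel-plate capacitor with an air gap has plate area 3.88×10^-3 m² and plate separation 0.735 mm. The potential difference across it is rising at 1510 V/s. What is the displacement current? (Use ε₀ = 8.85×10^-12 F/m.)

7.05×10^-8 A

C = ε₀A/d = (8.85×10^-12)(3.88×10^-3)/(7.35×10^-4) = 4.672×10^-11 F.
I_d = C dV/dt = (4.672×10^-11)(1510) = 7.05×10^-8 A.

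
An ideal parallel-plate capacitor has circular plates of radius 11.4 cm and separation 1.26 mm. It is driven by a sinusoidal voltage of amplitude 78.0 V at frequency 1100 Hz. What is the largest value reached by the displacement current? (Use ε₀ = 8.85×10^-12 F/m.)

(dE/dt)_max = V₀ω/d = 4.279×10^8 V/(m·s); ω = 2πf = 6912 rad/s.
I_d,max = ε₀ A (dE/dt)_max = (8.85×10^-12)(0.04083)(4.279×10^8) = 1.55×10^-4 A.

1.55×10^-4 A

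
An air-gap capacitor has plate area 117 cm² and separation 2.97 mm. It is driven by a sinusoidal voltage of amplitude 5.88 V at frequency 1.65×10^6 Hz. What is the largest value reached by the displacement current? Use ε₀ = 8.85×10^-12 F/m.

(dE/dt)_max = V₀ω/d = 2.053×10^10 V/(m·s); ω = 2πf = 1.037×10^7 rad/s.
I_d,max = ε₀ A (dE/dt)_max = (8.85×10^-12)(0.0117)(2.053×10^10) = 2.13×10^-3 A.

2.13×10^-3 A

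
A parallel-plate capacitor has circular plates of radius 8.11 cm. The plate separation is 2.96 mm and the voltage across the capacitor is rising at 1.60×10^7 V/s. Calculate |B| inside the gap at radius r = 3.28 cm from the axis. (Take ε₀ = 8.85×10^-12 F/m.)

I_d = C dV/dt with C = ε₀πR²/d = 6.177×10^-11 F, so I_d = (6.177×10^-11)(1.60×10^7) = 9.883×10^-4 A.
An Ampèrian loop of radius r encloses a fraction (r/R)² of I_d. Then B·2πr = μ₀ I_d (r/R)², giving B = μ₀ I_d r/(2πR²) = 9.86×10^-10 T.

9.86×10^-10 T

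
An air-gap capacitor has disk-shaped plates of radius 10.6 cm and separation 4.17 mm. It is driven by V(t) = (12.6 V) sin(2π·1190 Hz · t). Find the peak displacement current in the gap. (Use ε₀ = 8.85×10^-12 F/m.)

(dE/dt)_max = V₀ω/d = 2.259×10^7 V/(m·s); ω = 2πf = 7477 rad/s.
I_d,max = ε₀ A (dE/dt)_max = (8.85×10^-12)(0.03530)(2.259×10^7) = 7.06×10^-6 A.

7.06×10^-6 A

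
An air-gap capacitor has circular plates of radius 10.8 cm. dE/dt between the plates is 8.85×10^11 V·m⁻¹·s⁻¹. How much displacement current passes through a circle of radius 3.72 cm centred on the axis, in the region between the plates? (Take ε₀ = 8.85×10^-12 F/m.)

I_d = ε₀ dΦ_E/dt = ε₀ πR² (dE/dt) = (8.85×10^-12)(0.03664)(8.85×10^11) = 0.2870 A through the full plate area.
The field is uniform, so I_d,enc = I_d (r/R)² = (0.2870)(3.72/10.8)² = 0.0341 A.

0.0341 A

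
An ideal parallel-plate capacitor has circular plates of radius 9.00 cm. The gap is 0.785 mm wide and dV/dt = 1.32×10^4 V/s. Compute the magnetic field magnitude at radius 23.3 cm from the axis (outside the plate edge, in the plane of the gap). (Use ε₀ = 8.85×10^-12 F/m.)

I_d = C dV/dt with C = ε₀πR²/d = 2.869×10^-10 F, so I_d = (2.869×10^-10)(1.32×10^4) = 3.787×10^-6 A.
Outside the plates the loop encloses all of I_d, so B·2πr = μ₀ I_d and B = 3.25×10^-12 T.

3.25×10^-12 T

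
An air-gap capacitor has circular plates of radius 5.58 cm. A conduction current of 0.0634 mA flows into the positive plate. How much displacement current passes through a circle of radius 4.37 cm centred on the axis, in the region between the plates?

3.89×10^-5 A

Between the plates the displacement current equals the wire current: I_d = 0.0634 mA = 6.34×10^-5 A.
Since J_d is uniform, the enclosed fraction is (r/R)² = 0.6133, giving I_d,enc = 3.89×10^-5 A.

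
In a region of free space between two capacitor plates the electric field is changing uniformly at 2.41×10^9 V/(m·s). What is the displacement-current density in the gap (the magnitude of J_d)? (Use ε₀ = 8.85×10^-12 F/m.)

J_d = ε₀ ∂E/∂t, so J_d = 0.0213 A/m².

0.0213 A/m²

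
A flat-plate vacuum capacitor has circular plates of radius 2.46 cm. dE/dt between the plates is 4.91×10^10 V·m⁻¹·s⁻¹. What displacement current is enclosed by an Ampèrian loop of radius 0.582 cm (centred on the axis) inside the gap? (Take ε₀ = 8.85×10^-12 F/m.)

Through the whole plate area (πR² = 1.901×10^-3 m²), I_d = ε₀ πR² dE/dt = 8.261×10^-4 A.
The field is uniform, so I_d,enc = I_d (r/R)² = (8.261×10^-4)(0.582/2.46)² = 4.62×10^-5 A.

4.62×10^-5 A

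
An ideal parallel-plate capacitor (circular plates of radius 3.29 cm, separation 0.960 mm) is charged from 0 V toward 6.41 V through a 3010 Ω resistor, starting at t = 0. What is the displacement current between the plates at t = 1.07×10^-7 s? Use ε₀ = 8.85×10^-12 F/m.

C = ε₀A/d = (8.85×10^-12)(3.400×10^-3)/(9.60×10^-4) = 3.134×10^-11 F and τ = RC = 9.433×10^-8 s. I_d in the gap equals the RC charging current.
I_d(t) = (V₀/R) e^(−t/τ) = 2.130×10^-3 · e^(−1.134) = 6.85×10^-4 A.

6.85×10^-4 A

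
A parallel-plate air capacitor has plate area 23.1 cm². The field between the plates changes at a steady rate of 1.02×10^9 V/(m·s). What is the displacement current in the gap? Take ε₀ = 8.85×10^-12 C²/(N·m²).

With a uniform field, Φ_E = EA, so I_d = ε₀ A dE/dt = 2.09×10^-5 A.

2.09×10^-5 A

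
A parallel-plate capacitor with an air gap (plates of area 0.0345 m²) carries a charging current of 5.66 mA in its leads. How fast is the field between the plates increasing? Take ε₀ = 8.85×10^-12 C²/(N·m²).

By continuity, I_d in the gap equals the 5.66 mA flowing in the wire.
Then dE/dt = I_d/(ε₀A) = 1.85×10^10 V/(m·s).

1.85×10^10 V/(m·s)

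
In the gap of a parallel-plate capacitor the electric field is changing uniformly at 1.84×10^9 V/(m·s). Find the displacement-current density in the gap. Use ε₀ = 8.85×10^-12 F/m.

J_d = ε₀ ∂E/∂t, so J_d = 0.0163 A/m².

0.0163 A/m²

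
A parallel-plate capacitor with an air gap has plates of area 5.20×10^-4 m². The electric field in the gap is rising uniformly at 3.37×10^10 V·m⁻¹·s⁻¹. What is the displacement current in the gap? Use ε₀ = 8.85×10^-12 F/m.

1.55×10^-4 A

The displacement current is ε₀ times dΦ_E/dt = ε₀ A dE/dt = (8.85×10^-12)(5.20×10^-4)(3.37×10^10) = 1.55×10^-4 A.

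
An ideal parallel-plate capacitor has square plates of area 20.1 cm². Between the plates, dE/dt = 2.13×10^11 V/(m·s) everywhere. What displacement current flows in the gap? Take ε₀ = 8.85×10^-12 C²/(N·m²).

3.79×10^-3 A

I_d = ε₀ A (dE/dt) = (8.85×10^-12)(2.01×10^-3 m²)(2.13×10^11) = 3.79×10^-3 A.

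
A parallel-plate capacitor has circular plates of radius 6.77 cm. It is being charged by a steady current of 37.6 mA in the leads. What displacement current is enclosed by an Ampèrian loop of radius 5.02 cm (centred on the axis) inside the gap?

0.0207 A

No conduction current crosses the gap, so I_d there equals the 0.0376 A in the leads.
Since J_d is uniform, the enclosed fraction is (r/R)² = 0.5498, giving I_d,enc = 0.0207 A.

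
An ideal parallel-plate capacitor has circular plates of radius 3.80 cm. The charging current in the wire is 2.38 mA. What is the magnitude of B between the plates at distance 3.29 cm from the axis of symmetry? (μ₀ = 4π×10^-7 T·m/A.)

1.08×10^-8 T

No conduction current crosses the gap, so I_d there equals the 2.38×10^-3 A in the leads.
∮B·dl = μ₀ I_d,enc with I_d,enc = I_d r²/R² = 1.784×10^-3 A; so B = μ₀ I_d,enc/(2πr) = 1.08×10^-8 T.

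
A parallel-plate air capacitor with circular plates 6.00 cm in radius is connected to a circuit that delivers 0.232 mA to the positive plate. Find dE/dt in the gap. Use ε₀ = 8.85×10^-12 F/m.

2.32×10^9 V/(m·s)

Charge continuity gives I_d = I = 2.32×10^-4 A between the plates.
Inverting I_d = ε₀ A dE/dt gives dE/dt = 2.32×10^-4 / (8.85×10^-12 · 0.01131) = 2.32×10^9 V/(m·s).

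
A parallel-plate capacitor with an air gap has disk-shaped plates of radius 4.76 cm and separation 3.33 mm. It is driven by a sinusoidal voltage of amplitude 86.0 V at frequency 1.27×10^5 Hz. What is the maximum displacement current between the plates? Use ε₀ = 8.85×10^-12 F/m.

1.30×10^-3 A

C = ε₀A/d = (8.85×10^-12)(7.118×10^-3)/(3.33×10^-3) = 1.892×10^-11 F; ω = 2πf = 7.980×10^5 rad/s.
I_d = C dV/dt, so |I_d|_max = C V₀ ω = (1.892×10^-11)(86.0)(7.980×10^5) = 1.30×10^-3 A.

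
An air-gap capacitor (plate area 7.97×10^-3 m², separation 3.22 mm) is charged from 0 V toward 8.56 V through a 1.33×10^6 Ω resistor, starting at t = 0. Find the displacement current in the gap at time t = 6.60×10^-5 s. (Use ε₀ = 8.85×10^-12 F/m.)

C = ε₀A/d = (8.85×10^-12)(7.97×10^-3)/(3.22×10^-3) = 2.191×10^-11 F and τ = RC = 2.914×10^-5 s. I_d in the gap equals the RC charging current.
I_d(t) = (V₀/R) e^(−t/τ) = 6.436×10^-6 · e^(−2.265) = 6.68×10^-7 A.

6.68×10^-7 A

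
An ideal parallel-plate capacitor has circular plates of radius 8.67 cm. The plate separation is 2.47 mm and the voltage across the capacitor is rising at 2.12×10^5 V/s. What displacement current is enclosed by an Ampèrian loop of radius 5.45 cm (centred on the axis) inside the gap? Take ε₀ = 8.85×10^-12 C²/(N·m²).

7.09×10^-6 A

With E = V/d, dE/dt = 8.583×10^7 V/(m·s) and πR² = 0.02362 m², giving I_d = ε₀ πR² dE/dt = 1.794×10^-5 A.
Through an area πr² the displacement current is I_d·(πr²/πR²) = I_d (r/R)² = 7.09×10^-6 A.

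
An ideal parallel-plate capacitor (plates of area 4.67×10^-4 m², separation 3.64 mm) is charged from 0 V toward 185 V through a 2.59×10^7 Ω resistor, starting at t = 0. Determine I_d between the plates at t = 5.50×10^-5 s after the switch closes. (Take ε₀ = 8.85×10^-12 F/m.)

1.10×10^-6 A

C = ε₀A/d = (8.85×10^-12)(4.67×10^-4)/(3.64×10^-3) = 1.135×10^-12 F, so τ = RC = 2.940×10^-5 s.
The conduction current is I(t) = (V₀/R) e^(−t/τ), and the displacement current between the plates equals it.
t/τ = 1.871; I_d = (185/2.59×10^7) · e^(−1.871) = (7.143×10^-6)(0.1540) = 1.10×10^-6 A.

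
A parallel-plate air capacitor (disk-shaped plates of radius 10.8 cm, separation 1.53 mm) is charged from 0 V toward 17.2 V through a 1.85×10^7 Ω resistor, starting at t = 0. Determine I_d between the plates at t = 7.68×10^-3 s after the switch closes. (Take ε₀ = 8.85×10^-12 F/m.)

1.31×10^-7 A

C = ε₀A/d = (8.85×10^-12)(0.03664)/(1.53×10^-3) = 2.119×10^-10 F and τ = RC = 3.920×10^-3 s. I_d in the gap equals the RC charging current.
I_d(t) = (V₀/R) e^(−t/τ) = 9.297×10^-7 · e^(−1.959) = 1.31×10^-7 A.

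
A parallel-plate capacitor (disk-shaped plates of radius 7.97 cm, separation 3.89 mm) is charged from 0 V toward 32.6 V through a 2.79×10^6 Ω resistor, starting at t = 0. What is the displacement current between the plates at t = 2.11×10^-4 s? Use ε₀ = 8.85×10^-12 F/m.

C = ε₀A/d = (8.85×10^-12)(0.01996)/(3.89×10^-3) = 4.541×10^-11 F, so τ = RC = 1.267×10^-4 s.
The conduction current is I(t) = (V₀/R) e^(−t/τ), and the displacement current between the plates equals it.
t/τ = 1.665; I_d = (32.6/2.79×10^6) · e^(−1.665) = (1.168×10^-5)(0.1892) = 2.21×10^-6 A.

2.21×10^-6 A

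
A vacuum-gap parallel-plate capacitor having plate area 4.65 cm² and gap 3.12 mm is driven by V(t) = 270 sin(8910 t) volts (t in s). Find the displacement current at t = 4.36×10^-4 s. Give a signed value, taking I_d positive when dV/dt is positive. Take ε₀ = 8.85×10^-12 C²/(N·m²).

-2.34×10^-6 A

dE/dt = (V₀ω/d)·cos(ωt) with ωt = 3.88476 rad: (270)(8910)(-0.7363)/(3.12×10^-3) = -5.677×10^8 V/(m·s).
I_d = ε₀ A dE/dt = (8.85×10^-12)(4.65×10^-4)(-5.677×10^8) = -2.34×10^-6 A.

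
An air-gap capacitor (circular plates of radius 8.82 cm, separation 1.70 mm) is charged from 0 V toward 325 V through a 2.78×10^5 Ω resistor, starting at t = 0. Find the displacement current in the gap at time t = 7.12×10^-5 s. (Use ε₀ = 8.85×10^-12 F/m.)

With C = ε₀A/d = (8.85×10^-12)(0.02444)/(1.70×10^-3) = 1.272×10^-10 F, the time constant is τ = RC = 3.536×10^-5 s, so t/τ = 2.014 and e^(−t/τ) = 0.1335.
I_d = I_cond = (V₀/R) e^(−t/τ) = (1.169×10^-3)(0.1335) = 1.56×10^-4 A.

1.56×10^-4 A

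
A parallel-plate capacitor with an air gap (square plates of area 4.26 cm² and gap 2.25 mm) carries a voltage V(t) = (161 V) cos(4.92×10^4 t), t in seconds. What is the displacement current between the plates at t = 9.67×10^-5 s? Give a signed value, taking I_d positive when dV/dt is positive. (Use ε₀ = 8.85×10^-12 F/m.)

1.33×10^-5 A

dE/dt = (V₀ω/d)·−sin(ωt) with ωt = 4.75764 rad: (161)(4.92×10^4)(0.9990)/(2.25×10^-3) = 3.517×10^9 V/(m·s).
I_d = ε₀ A dE/dt = (8.85×10^-12)(4.26×10^-4)(3.517×10^9) = 1.33×10^-5 A.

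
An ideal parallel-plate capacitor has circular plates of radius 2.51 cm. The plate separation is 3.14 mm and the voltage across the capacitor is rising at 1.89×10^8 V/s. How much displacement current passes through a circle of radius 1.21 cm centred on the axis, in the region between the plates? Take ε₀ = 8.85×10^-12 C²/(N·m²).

2.45×10^-4 A

dE/dt = (dV/dt)/d = 6.019×10^10 V/(m·s); I_d = ε₀(πR²)(dE/dt) = (8.85×10^-12)(1.979×10^-3)(6.019×10^10) = 1.054×10^-3 A.
Through an area πr² the displacement current is I_d·(πr²/πR²) = I_d (r/R)² = 2.45×10^-4 A.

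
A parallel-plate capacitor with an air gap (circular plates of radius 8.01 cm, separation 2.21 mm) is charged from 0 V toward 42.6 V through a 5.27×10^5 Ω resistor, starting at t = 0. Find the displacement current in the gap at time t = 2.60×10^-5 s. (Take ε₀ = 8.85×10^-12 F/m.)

With C = ε₀A/d = (8.85×10^-12)(0.02016)/(2.21×10^-3) = 8.073×10^-11 F, the time constant is τ = RC = 4.254×10^-5 s, so t/τ = 0.6112 and e^(−t/τ) = 0.5427.
I_d = I_cond = (V₀/R) e^(−t/τ) = (8.083×10^-5)(0.5427) = 4.39×10^-5 A.

4.39×10^-5 A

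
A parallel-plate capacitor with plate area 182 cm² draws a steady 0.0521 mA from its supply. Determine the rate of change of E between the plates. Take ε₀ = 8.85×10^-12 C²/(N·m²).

By continuity, I_d in the gap equals the 0.0521 mA flowing in the wire.
Then dE/dt = I_d/(ε₀A) = 3.23×10^8 V/(m·s).

3.23×10^8 V/(m·s)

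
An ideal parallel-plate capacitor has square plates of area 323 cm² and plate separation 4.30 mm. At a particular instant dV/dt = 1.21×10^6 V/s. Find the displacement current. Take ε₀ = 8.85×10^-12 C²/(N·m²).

8.04×10^-5 A

C = ε₀A/d = (8.85×10^-12)(0.0323)/(4.30×10^-3) = 6.648×10^-11 F.
I_d = C dV/dt = (6.648×10^-11)(1.21×10^6) = 8.04×10^-5 A.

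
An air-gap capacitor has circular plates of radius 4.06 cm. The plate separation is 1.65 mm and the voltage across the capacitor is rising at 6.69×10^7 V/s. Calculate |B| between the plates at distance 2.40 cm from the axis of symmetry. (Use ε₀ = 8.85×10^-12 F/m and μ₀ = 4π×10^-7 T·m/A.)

5.41×10^-9 T

I_d = C dV/dt with C = ε₀πR²/d = 2.777×10^-11 F, so I_d = (2.777×10^-11)(6.69×10^7) = 1.858×10^-3 A.
For r < R the Ampère–Maxwell law gives B(2πr) = μ₀ I_d (r²/R²), so B = μ₀ I_d r/(2πR²) = (4π×10^-7)(1.858×10^-3)(0.0240)/(2π·0.0406²) = 5.41×10^-9 T.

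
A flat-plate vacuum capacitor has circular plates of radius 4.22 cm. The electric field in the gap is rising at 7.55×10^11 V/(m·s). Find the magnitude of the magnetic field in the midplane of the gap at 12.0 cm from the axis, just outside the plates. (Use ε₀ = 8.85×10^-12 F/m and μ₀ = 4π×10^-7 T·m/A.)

I_d = ε₀ dΦ_E/dt = ε₀ πR² (dE/dt) = (8.85×10^-12)(5.595×10^-3)(7.55×10^11) = 0.03738 A through the full plate area.
With r > R the enclosed displacement current is the full I_d; B = μ₀ I_d / (2πr) = 6.23×10^-8 T.

6.23×10^-8 T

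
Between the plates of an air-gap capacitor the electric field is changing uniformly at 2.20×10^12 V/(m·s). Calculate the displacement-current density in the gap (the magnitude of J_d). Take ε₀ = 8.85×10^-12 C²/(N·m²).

19.5 A/m²

J_d = ε₀ dE/dt = (8.85×10^-12)(2.20×10^12) = 19.5 A/m².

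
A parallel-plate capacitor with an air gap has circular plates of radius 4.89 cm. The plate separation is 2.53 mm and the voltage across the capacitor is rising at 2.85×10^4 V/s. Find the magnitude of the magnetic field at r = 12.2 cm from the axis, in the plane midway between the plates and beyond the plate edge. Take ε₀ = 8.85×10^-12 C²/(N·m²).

1.23×10^-12 T

dE/dt = (dV/dt)/d = 1.126×10^7 V/(m·s); I_d = ε₀(πR²)(dE/dt) = (8.85×10^-12)(7.512×10^-3)(1.126×10^7) = 7.486×10^-7 A.
For r ≥ R the full I_d is enclosed: B = μ₀ I_d/(2πr) = (4π×10^-7)(7.486×10^-7)/(2π·0.122) = 1.23×10^-12 T.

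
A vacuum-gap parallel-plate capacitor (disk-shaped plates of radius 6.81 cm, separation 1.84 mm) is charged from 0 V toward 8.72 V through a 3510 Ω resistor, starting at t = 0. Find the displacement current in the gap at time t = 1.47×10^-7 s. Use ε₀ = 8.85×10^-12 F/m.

C = ε₀A/d = (8.85×10^-12)(0.01457)/(1.84×10^-3) = 7.008×10^-11 F, so τ = RC = 2.460×10^-7 s.
The conduction current is I(t) = (V₀/R) e^(−t/τ), and the displacement current between the plates equals it.
t/τ = 0.5976; I_d = (8.72/3510) · e^(−0.5976) = (2.484×10^-3)(0.5501) = 1.37×10^-3 A.

1.37×10^-3 A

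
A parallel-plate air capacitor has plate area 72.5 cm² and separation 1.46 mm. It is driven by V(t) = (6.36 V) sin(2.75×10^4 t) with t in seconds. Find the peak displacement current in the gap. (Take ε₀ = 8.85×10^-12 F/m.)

7.69×10^-6 A

(dE/dt)_max = V₀ω/d = 1.198×10^8 V/(m·s); ω = 2.75×10^4 rad/s.
I_d,max = ε₀ A (dE/dt)_max = (8.85×10^-12)(7.25×10^-3)(1.198×10^8) = 7.69×10^-6 A.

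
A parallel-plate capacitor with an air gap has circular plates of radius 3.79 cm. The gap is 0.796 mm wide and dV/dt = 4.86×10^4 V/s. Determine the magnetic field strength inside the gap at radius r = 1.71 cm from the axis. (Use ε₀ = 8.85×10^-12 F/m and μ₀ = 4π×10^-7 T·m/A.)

dE/dt = (dV/dt)/d = 6.106×10^7 V/(m·s); I_d = ε₀(πR²)(dE/dt) = (8.85×10^-12)(4.513×10^-3)(6.106×10^7) = 2.439×10^-6 A.
For r < R the Ampère–Maxwell law gives B(2πr) = μ₀ I_d (r²/R²), so B = μ₀ I_d r/(2πR²) = (4π×10^-7)(2.439×10^-6)(0.0171)/(2π·0.0379²) = 5.81×10^-12 T.

5.81×10^-12 T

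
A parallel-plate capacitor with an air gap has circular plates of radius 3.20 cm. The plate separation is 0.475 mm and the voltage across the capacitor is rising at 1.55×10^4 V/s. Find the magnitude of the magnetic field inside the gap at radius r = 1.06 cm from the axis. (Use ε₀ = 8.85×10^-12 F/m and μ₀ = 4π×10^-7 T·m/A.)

dE/dt = (dV/dt)/d = 3.263×10^7 V/(m·s); I_d = ε₀(πR²)(dE/dt) = (8.85×10^-12)(3.217×10^-3)(3.263×10^7) = 9.290×10^-7 A.
An Ampèrian loop of radius r encloses a fraction (r/R)² of I_d. Then B·2πr = μ₀ I_d (r/R)², giving B = μ₀ I_d r/(2πR²) = 1.92×10^-12 T.

1.92×10^-12 T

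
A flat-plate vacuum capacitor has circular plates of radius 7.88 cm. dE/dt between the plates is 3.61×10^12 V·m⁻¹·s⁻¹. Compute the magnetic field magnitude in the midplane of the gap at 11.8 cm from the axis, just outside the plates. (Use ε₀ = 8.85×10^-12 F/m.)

1.06×10^-6 T

Through the whole plate area (πR² = 0.01951 m²), I_d = ε₀ πR² dE/dt = 0.6233 A.
Outside the plates the loop encloses all of I_d, so B·2πr = μ₀ I_d and B = 1.06×10^-6 T.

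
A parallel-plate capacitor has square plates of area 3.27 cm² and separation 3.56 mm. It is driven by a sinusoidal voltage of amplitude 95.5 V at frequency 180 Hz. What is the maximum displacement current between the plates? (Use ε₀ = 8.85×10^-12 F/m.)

8.78×10^-8 A

(dE/dt)_max = V₀ω/d = 3.034×10^7 V/(m·s); ω = 2πf = 1131 rad/s.
I_d,max = ε₀ A (dE/dt)_max = (8.85×10^-12)(3.27×10^-4)(3.034×10^7) = 8.78×10^-8 A.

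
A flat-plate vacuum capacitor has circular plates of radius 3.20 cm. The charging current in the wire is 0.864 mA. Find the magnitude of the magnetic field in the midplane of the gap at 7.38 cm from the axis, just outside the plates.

Between the plates the displacement current equals the wire current: I_d = 0.864 mA = 8.64×10^-4 A.
For r ≥ R the full I_d is enclosed: B = μ₀ I_d/(2πr) = (4π×10^-7)(8.64×10^-4)/(2π·0.0738) = 2.34×10^-9 T.

2.34×10^-9 T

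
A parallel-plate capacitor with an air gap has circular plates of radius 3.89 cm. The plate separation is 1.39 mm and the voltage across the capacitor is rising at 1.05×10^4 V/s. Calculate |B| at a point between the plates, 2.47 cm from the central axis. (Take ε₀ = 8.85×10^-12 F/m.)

With E = V/d, dE/dt = 7.554×10^6 V/(m·s) and πR² = 4.754×10^-3 m², giving I_d = ε₀ πR² dE/dt = 3.178×10^-7 A.
∮B·dl = μ₀ I_d,enc with I_d,enc = I_d r²/R² = 1.281×10^-7 A; so B = μ₀ I_d,enc/(2πr) = 1.04×10^-12 T.

1.04×10^-12 T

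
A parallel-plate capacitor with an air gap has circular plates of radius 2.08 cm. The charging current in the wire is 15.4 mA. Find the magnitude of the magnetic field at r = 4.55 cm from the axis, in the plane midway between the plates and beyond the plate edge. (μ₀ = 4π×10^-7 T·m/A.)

6.77×10^-8 T

No conduction current crosses the gap, so I_d there equals the 0.0154 A in the leads.
For r ≥ R the full I_d is enclosed: B = μ₀ I_d/(2πr) = (4π×10^-7)(0.0154)/(2π·0.0455) = 6.77×10^-8 T.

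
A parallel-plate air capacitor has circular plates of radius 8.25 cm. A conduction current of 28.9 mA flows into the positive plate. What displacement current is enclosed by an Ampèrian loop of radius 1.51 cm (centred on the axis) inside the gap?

9.68×10^-4 A

Between the plates the displacement current equals the wire current: I_d = 28.9 mA = 0.0289 A.
The field is uniform, so I_d,enc = I_d (r/R)² = (0.0289)(1.51/8.25)² = 9.68×10^-4 A.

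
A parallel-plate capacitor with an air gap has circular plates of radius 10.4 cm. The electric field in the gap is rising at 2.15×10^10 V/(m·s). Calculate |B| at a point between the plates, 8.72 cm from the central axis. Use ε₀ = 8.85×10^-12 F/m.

1.04×10^-8 T

Total displacement current: I_d = ε₀(πR²)(dE/dt) = (8.85×10^-12)(0.03398)(2.15×10^10) = 6.466×10^-3 A.
∮B·dl = μ₀ I_d,enc with I_d,enc = I_d r²/R² = 4.546×10^-3 A; so B = μ₀ I_d,enc/(2πr) = 1.04×10^-8 T.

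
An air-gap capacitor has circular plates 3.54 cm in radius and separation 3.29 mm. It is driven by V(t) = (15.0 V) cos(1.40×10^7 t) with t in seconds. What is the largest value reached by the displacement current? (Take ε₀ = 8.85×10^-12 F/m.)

2.22×10^-3 A

The displacement current equals the conduction current C dV/dt, which peaks at C V₀ ω.
With C = ε₀A/d = (8.85×10^-12)(3.937×10^-3)/(3.29×10^-3) = 1.059×10^-11 F and ω = 1.40×10^7 rad/s, I_d,max = (1.059×10^-11)(15.0)(1.40×10^7) = 2.22×10^-3 A.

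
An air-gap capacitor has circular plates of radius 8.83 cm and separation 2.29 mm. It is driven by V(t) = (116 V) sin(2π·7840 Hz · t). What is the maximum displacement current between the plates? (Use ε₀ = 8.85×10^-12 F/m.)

5.41×10^-4 A

(dE/dt)_max = V₀ω/d = 2.495×10^9 V/(m·s); ω = 2πf = 4.926×10^4 rad/s.
I_d,max = ε₀ A (dE/dt)_max = (8.85×10^-12)(0.02449)(2.495×10^9) = 5.41×10^-4 A.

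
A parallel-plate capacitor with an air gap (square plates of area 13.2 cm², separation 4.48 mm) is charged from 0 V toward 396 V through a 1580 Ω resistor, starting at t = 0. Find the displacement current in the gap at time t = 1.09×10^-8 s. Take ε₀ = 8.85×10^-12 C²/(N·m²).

With C = ε₀A/d = (8.85×10^-12)(1.32×10^-3)/(4.48×10^-3) = 2.608×10^-12 F, the time constant is τ = RC = 4.121×10^-9 s, so t/τ = 2.645 and e^(−t/τ) = 0.07101.
I_d = I_cond = (V₀/R) e^(−t/τ) = (0.2506)(0.07101) = 0.0178 A.

0.0178 A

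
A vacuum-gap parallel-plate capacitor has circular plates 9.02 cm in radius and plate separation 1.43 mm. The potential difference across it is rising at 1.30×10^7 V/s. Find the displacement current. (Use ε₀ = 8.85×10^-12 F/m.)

2.06×10^-3 A

C = ε₀A/d = (8.85×10^-12)(0.02556)/(1.43×10^-3) = 1.582×10^-10 F.
I_d = C dV/dt = (1.582×10^-10)(1.30×10^7) = 2.06×10^-3 A.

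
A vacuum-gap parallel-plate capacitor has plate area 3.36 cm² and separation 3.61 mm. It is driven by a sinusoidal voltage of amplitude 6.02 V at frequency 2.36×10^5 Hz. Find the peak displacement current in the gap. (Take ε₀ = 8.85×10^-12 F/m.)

The displacement current equals the conduction current C dV/dt, which peaks at C V₀ ω.
With C = ε₀A/d = (8.85×10^-12)(3.36×10^-4)/(3.61×10^-3) = 8.237×10^-13 F and ω = 2πf = 1.483×10^6 rad/s, I_d,max = (8.237×10^-13)(6.02)(1.483×10^6) = 7.35×10^-6 A.

7.35×10^-6 A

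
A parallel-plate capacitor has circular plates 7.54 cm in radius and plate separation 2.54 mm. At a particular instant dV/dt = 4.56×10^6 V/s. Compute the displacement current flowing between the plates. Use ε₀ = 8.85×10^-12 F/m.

C = ε₀A/d = (8.85×10^-12)(0.01786)/(2.54×10^-3) = 6.223×10^-11 F.
I_d = C dV/dt = (6.223×10^-11)(4.56×10^6) = 2.84×10^-4 A.

2.84×10^-4 A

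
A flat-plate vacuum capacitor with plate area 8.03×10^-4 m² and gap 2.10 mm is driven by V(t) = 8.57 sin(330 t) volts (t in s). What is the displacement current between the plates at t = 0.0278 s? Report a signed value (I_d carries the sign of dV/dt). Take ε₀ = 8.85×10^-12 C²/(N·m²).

dE/dt = (V₀ω/d)·cos(ωt) with ωt = 9.174 rad: (8.57)(330)(-0.9687)/(2.10×10^-3) = -1.305×10^6 V/(m·s).
I_d = ε₀ A dE/dt = (8.85×10^-12)(8.03×10^-4)(-1.305×10^6) = -9.27×10^-9 A.

-9.27×10^-9 A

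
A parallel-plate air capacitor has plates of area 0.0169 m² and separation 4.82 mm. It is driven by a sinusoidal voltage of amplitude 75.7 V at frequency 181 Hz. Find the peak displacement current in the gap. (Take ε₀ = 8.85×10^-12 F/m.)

The displacement current equals the conduction current C dV/dt, which peaks at C V₀ ω.
With C = ε₀A/d = (8.85×10^-12)(0.0169)/(4.82×10^-3) = 3.103×10^-11 F and ω = 2πf = 1137 rad/s, I_d,max = (3.103×10^-11)(75.7)(1137) = 2.67×10^-6 A.

2.67×10^-6 A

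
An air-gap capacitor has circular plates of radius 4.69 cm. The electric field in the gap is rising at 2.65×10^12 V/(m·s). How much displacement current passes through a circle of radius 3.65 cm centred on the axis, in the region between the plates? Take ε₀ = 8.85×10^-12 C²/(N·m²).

0.0982 A

Total displacement current: I_d = ε₀(πR²)(dE/dt) = (8.85×10^-12)(6.910×10^-3)(2.65×10^12) = 0.1621 A.
Since J_d is uniform, the enclosed fraction is (r/R)² = 0.6057, giving I_d,enc = 0.0982 A.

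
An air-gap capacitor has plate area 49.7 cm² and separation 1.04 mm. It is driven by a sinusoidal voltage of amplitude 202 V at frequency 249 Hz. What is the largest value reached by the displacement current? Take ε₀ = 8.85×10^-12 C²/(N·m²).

1.34×10^-5 A

(dE/dt)_max = V₀ω/d = 3.040×10^8 V/(m·s); ω = 2πf = 1565 rad/s.
I_d,max = ε₀ A (dE/dt)_max = (8.85×10^-12)(4.97×10^-3)(3.040×10^8) = 1.34×10^-5 A.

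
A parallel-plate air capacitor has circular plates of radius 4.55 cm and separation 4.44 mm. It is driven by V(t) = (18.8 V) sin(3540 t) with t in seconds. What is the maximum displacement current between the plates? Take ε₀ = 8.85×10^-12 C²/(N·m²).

8.63×10^-7 A

The displacement current equals the conduction current C dV/dt, which peaks at C V₀ ω.
With C = ε₀A/d = (8.85×10^-12)(6.504×10^-3)/(4.44×10^-3) = 1.296×10^-11 F and ω = 3540 rad/s, I_d,max = (1.296×10^-11)(18.8)(3540) = 8.63×10^-7 A.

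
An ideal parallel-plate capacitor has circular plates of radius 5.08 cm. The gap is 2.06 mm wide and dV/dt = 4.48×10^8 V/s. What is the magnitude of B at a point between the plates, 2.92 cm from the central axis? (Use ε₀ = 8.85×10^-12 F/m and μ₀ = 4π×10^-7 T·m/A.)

I_d = C dV/dt with C = ε₀πR²/d = 3.483×10^-11 F, so I_d = (3.483×10^-11)(4.48×10^8) = 0.01560 A.
∮B·dl = μ₀ I_d,enc with I_d,enc = I_d r²/R² = 5.154×10^-3 A; so B = μ₀ I_d,enc/(2πr) = 3.53×10^-8 T.

3.53×10^-8 T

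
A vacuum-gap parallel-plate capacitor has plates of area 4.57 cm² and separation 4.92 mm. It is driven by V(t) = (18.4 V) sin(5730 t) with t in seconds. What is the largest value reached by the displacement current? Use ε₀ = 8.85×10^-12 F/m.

C = ε₀A/d = (8.85×10^-12)(4.57×10^-4)/(4.92×10^-3) = 8.220×10^-13 F; ω = 5730 rad/s.
I_d = C dV/dt, so |I_d|_max = C V₀ ω = (8.220×10^-13)(18.4)(5730) = 8.67×10^-8 A.

8.67×10^-8 A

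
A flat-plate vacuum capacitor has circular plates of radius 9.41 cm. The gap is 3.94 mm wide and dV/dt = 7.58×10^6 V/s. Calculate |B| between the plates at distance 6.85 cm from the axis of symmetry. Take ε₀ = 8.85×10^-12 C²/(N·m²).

dE/dt = (dV/dt)/d = 1.924×10^9 V/(m·s); I_d = ε₀(πR²)(dE/dt) = (8.85×10^-12)(0.02782)(1.924×10^9) = 4.737×10^-4 A.
For r < R the Ampère–Maxwell law gives B(2πr) = μ₀ I_d (r²/R²), so B = μ₀ I_d r/(2πR²) = (4π×10^-7)(4.737×10^-4)(0.0685)/(2π·0.0941²) = 7.33×10^-10 T.

7.33×10^-10 T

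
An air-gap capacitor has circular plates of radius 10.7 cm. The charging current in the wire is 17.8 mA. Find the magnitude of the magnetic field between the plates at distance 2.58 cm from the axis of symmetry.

8.02×10^-9 T

By continuity the displacement current in the gap matches the conduction current: I_d = 0.0178 A.
∮B·dl = μ₀ I_d,enc with I_d,enc = I_d r²/R² = 1.035×10^-3 A; so B = μ₀ I_d,enc/(2πr) = 8.02×10^-9 T.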